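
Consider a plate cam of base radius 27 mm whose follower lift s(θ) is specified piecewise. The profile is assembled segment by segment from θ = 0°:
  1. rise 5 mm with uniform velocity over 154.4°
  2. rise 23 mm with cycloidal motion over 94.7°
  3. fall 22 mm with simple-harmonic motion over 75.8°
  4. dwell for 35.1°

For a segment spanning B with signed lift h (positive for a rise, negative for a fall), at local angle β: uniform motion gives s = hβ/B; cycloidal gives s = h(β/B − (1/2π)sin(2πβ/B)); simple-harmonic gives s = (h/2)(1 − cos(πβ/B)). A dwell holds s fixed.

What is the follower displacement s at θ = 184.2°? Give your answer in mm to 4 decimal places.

seg 1 [0°–154.4°] uniform, h=5: full span → s += 5 → s = 5.0000
seg 2 [154.4°–249.1°] cycloidal, h=23: θ=184.2° here. β=29.8, B=94.7. 23·(0.3147 − sin(2π·0.3147)/(2π)) = 3.8752 → s = 8.8752

8.8752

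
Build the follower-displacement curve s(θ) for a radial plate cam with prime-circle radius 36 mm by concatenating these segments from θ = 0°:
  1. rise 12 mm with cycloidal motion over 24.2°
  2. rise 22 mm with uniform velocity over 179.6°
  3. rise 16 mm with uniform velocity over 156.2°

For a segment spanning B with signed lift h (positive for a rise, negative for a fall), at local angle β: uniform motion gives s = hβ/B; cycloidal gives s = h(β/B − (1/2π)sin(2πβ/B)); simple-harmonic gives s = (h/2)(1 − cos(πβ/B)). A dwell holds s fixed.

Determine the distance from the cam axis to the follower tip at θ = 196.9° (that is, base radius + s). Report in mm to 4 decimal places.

seg 1 [0°–24.2°] cycloidal, h=12: full span → s += 12 → s = 12.0000
seg 2 [24.2°–203.8°] uniform, h=22: θ=196.9° here. β=172.7, B=179.6. 22·172.7/179.6 = 21.1548 → s = 33.1548
radial distance = base radius + s = 36 + 33.1548 = 69.1548

69.1548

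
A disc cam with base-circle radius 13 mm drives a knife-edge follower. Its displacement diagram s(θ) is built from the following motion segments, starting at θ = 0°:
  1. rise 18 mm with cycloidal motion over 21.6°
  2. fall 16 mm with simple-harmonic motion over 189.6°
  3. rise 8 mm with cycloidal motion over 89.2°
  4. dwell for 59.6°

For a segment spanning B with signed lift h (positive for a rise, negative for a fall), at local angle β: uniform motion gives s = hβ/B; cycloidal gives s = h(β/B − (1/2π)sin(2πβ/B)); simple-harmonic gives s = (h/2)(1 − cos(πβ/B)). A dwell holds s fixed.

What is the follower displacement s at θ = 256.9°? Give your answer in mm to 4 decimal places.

seg 1 [0°–21.6°] cycloidal, h=18: full span → s += 18 → s = 18.0000
seg 2 [21.6°–211.2°] simple-harmonic, h=-16: full span → s += -16 → s = 2.0000
seg 3 [211.2°–300.4°] cycloidal, h=8: θ=256.9° here. β=45.7, B=89.2. 8·(0.5123 − sin(2π·0.5123)/(2π)) = 4.1972 → s = 6.1972

6.1972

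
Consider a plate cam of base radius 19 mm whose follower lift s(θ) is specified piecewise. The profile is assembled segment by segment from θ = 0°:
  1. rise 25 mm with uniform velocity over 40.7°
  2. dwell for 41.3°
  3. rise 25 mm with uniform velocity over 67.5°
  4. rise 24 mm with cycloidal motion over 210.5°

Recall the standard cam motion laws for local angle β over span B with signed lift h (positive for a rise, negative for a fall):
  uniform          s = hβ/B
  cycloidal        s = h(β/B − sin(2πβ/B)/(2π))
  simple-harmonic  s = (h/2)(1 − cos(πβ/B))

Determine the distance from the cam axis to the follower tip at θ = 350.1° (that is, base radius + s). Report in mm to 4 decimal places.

seg 1 [0°–40.7°] uniform, h=25: full span → s += 25 → s = 25.0000
seg 2 [40.7°–82°] dwell: s stays 25.0000
seg 3 [82°–149.5°] uniform, h=25: full span → s += 25 → s = 50.0000
seg 4 [149.5°–360°] cycloidal, h=24: θ=350.1° here. β=200.6, B=210.5. 24·(0.9530 − sin(2π·0.9530)/(2π)) = 23.9836 → s = 73.9836
radial distance = base radius + s = 19 + 73.9836 = 92.9836

92.9836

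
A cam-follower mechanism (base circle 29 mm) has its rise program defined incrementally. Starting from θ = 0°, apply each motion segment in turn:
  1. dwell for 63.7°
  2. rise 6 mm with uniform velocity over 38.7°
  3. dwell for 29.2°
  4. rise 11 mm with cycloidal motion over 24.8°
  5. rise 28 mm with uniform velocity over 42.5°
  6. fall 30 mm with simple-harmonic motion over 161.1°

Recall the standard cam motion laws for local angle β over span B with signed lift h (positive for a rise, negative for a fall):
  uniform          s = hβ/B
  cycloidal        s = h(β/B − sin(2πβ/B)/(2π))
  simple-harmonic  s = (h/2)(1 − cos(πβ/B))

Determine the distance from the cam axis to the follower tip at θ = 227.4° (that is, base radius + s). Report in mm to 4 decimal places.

seg 1 [0°–63.7°] dwell: s stays 0.0000
seg 2 [63.7°–102.4°] uniform, h=6: full span → s += 6 → s = 6.0000
seg 3 [102.4°–131.6°] dwell: s stays 6.0000
seg 4 [131.6°–156.4°] cycloidal, h=11: full span → s += 11 → s = 17.0000
seg 5 [156.4°–198.9°] uniform, h=28: full span → s += 28 → s = 45.0000
seg 6 [198.9°–360°] simple-harmonic, h=-30: θ=227.4° here. β=28.5, B=161.1. -30/2·(1 − cos(π·0.1769)) = -2.2576 → s = 42.7424
radial distance = base radius + s = 29 + 42.7424 = 71.7424

71.7424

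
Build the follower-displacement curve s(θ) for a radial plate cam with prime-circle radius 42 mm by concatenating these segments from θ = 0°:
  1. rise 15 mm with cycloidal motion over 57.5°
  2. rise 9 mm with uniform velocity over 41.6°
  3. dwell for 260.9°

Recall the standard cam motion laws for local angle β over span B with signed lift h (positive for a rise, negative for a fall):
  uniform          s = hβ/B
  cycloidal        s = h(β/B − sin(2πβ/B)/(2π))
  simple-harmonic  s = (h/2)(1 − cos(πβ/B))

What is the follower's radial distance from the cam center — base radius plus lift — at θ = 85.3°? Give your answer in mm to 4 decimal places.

seg 1 [0°–57.5°] cycloidal, h=15: full span → s += 15 → s = 15.0000
seg 2 [57.5°–99.1°] uniform, h=9: θ=85.3° here. β=27.8, B=41.6. 9·27.8/41.6 = 6.0144 → s = 21.0144
radial distance = base radius + s = 42 + 21.0144 = 63.0144

63.0144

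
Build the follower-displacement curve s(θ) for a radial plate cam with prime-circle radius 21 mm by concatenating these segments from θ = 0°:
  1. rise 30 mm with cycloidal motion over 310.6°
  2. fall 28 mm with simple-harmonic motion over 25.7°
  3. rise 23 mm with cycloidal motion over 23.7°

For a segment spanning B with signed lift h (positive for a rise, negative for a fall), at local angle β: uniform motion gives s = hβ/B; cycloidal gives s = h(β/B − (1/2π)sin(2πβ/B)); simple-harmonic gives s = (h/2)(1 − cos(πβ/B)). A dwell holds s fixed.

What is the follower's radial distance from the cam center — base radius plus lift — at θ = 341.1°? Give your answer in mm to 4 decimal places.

seg 1 [0°–310.6°] cycloidal, h=30: full span → s += 30 → s = 30.0000
seg 2 [310.6°–336.3°] simple-harmonic, h=-28: full span → s += -28 → s = 2.0000
seg 3 [336.3°–360°] cycloidal, h=23: θ=341.1° here. β=4.8, B=23.7. 23·(0.2025 − sin(2π·0.2025)/(2π)) = 1.1593 → s = 3.1593
radial distance = base radius + s = 21 + 3.1593 = 24.1593

24.1593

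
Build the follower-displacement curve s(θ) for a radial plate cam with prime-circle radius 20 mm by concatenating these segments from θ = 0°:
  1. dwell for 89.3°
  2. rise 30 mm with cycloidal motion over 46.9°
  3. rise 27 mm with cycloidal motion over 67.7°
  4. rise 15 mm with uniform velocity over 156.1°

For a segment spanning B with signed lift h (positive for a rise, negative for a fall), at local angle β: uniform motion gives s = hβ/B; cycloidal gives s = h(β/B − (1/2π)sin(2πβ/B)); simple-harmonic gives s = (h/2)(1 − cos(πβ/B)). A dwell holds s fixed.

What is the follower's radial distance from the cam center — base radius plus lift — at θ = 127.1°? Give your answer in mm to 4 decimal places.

seg 1 [0°–89.3°] dwell: s stays 0.0000
seg 2 [89.3°–136.2°] cycloidal, h=30: θ=127.1° here. β=37.8, B=46.9. 30·(0.8060 − sin(2π·0.8060)/(2π)) = 28.6615 → s = 28.6615
radial distance = base radius + s = 20 + 28.6615 = 48.6615

48.6615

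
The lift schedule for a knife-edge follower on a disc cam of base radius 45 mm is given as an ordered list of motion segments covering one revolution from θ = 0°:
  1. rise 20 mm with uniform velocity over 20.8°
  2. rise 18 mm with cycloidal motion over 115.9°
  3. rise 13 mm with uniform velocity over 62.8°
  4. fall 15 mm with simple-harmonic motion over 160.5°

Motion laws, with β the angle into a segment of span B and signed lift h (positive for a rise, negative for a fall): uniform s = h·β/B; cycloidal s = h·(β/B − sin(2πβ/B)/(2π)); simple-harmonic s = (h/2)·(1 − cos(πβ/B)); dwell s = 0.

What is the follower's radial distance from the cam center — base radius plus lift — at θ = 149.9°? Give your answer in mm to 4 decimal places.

seg 1 [0°–20.8°] uniform, h=20: full span → s += 20 → s = 20.0000
seg 2 [20.8°–136.7°] cycloidal, h=18: full span → s += 18 → s = 38.0000
seg 3 [136.7°–199.5°] uniform, h=13: θ=149.9° here. β=13.2, B=62.8. 13·13.2/62.8 = 2.7325 → s = 40.7325
radial distance = base radius + s = 45 + 40.7325 = 85.7325

85.7325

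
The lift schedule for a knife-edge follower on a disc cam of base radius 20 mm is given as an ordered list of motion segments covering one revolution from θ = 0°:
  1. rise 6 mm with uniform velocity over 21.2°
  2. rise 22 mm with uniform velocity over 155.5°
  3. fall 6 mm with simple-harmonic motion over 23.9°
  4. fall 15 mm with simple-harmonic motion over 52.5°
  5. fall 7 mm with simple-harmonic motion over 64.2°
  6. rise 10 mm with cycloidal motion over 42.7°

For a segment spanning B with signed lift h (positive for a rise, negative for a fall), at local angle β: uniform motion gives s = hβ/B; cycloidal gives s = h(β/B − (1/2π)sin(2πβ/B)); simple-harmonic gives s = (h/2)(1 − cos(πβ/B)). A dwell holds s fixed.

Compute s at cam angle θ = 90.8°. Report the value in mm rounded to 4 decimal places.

seg 1 [0°–21.2°] uniform, h=6: full span → s += 6 → s = 6.0000
seg 2 [21.2°–176.7°] uniform, h=22: θ=90.8° here. β=69.6, B=155.5. 22·69.6/155.5 = 9.8469 → s = 15.8469

15.8469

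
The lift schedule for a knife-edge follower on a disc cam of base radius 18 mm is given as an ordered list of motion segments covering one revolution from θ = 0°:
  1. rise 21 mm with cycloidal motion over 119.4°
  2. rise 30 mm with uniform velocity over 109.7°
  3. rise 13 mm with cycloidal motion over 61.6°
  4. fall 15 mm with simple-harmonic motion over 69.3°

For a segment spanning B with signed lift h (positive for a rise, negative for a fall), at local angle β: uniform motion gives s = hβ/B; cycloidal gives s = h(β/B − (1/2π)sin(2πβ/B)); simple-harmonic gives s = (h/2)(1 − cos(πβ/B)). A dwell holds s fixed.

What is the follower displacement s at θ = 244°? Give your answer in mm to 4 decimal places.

seg 1 [0°–119.4°] cycloidal, h=21: full span → s += 21 → s = 21.0000
seg 2 [119.4°–229.1°] uniform, h=30: full span → s += 30 → s = 51.0000
seg 3 [229.1°–290.7°] cycloidal, h=13: θ=244° here. β=14.9, B=61.6. 13·(0.2419 − sin(2π·0.2419)/(2π)) = 1.0782 → s = 52.0782

52.0782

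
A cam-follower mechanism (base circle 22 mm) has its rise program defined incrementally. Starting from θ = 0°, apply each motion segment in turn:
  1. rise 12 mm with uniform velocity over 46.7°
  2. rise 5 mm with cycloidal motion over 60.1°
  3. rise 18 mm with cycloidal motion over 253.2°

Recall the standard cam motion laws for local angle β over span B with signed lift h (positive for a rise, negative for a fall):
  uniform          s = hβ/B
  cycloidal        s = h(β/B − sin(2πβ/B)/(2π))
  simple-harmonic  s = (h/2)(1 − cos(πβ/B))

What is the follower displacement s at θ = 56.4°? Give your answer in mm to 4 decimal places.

seg 1 [0°–46.7°] uniform, h=12: full span → s += 12 → s = 12.0000
seg 2 [46.7°–106.8°] cycloidal, h=5: θ=56.4° here. β=9.7, B=60.1. 5·(0.1614 − sin(2π·0.1614)/(2π)) = 0.1314 → s = 12.1314

12.1314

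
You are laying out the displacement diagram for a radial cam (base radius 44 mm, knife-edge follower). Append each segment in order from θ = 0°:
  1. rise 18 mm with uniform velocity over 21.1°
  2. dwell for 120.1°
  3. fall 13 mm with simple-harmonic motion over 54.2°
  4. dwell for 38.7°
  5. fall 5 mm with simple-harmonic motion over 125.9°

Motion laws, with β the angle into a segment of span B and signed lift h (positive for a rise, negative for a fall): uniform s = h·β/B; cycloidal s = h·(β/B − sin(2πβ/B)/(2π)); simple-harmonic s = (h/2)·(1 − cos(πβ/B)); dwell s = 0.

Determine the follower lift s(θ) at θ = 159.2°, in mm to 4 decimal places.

seg 1 [0°–21.1°] uniform, h=18: full span → s += 18 → s = 18.0000
seg 2 [21.1°–141.2°] dwell: s stays 18.0000
seg 3 [141.2°–195.4°] simple-harmonic, h=-13: θ=159.2° here. β=18, B=54.2. -13/2·(1 − cos(π·0.3321)) = -3.2283 → s = 14.7717

14.7717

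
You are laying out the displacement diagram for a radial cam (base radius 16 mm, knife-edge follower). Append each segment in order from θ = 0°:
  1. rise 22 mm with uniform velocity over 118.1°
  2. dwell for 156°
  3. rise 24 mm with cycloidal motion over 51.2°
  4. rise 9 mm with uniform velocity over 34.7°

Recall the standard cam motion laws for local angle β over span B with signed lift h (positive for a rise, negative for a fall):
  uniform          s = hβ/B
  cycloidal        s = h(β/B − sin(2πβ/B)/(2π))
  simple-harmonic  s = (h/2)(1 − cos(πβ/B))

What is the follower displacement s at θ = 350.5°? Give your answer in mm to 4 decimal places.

seg 1 [0°–118.1°] uniform, h=22: full span → s += 22 → s = 22.0000
seg 2 [118.1°–274.1°] dwell: s stays 22.0000
seg 3 [274.1°–325.3°] cycloidal, h=24: full span → s += 24 → s = 46.0000
seg 4 [325.3°–360°] uniform, h=9: θ=350.5° here. β=25.2, B=34.7. 9·25.2/34.7 = 6.5360 → s = 52.5360

52.5360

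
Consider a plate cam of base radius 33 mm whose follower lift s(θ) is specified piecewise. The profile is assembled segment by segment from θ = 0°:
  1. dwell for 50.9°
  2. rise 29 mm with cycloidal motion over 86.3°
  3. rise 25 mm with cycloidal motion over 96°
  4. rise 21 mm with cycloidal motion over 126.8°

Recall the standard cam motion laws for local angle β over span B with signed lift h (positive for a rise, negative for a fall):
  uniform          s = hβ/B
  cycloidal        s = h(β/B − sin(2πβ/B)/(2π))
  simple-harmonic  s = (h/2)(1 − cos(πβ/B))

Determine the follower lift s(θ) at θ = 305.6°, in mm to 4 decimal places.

seg 1 [0°–50.9°] dwell: s stays 0.0000
seg 2 [50.9°–137.2°] cycloidal, h=29: full span → s += 29 → s = 29.0000
seg 3 [137.2°–233.2°] cycloidal, h=25: full span → s += 25 → s = 54.0000
seg 4 [233.2°–360°] cycloidal, h=21: θ=305.6° here. β=72.4, B=126.8. 21·(0.5710 − sin(2π·0.5710)/(2π)) = 13.4322 → s = 67.4322

67.4322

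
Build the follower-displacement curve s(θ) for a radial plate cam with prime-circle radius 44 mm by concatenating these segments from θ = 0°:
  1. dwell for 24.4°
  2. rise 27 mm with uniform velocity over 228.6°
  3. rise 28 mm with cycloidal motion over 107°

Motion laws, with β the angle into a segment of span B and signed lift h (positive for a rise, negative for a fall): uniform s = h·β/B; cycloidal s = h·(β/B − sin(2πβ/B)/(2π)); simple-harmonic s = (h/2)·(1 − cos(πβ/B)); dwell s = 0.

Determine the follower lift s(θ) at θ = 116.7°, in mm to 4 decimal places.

seg 1 [0°–24.4°] dwell: s stays 0.0000
seg 2 [24.4°–253°] uniform, h=27: θ=116.7° here. β=92.3, B=228.6. 27·92.3/228.6 = 10.9016 → s = 10.9016

10.9016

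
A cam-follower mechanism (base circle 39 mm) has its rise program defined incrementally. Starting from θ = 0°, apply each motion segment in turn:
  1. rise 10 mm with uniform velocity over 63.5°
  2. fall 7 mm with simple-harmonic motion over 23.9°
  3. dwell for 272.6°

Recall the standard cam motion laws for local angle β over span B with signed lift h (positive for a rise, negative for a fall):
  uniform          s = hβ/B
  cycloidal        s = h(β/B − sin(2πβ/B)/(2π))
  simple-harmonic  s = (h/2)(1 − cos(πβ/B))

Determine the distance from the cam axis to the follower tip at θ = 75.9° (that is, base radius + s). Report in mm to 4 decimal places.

seg 1 [0°–63.5°] uniform, h=10: full span → s += 10 → s = 10.0000
seg 2 [63.5°–87.4°] simple-harmonic, h=-7: θ=75.9° here. β=12.4, B=23.9. -7/2·(1 − cos(π·0.5188)) = -3.7069 → s = 6.2931
radial distance = base radius + s = 39 + 6.2931 = 45.2931

45.2931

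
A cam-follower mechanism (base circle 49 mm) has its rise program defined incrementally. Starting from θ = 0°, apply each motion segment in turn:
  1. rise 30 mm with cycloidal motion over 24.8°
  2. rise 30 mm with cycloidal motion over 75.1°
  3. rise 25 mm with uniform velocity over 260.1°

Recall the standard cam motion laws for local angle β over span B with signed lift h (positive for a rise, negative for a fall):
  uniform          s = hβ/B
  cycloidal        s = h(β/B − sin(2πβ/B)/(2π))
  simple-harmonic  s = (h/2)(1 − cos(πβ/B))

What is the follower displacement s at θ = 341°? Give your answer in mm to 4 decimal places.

seg 1 [0°–24.8°] cycloidal, h=30: full span → s += 30 → s = 30.0000
seg 2 [24.8°–99.9°] cycloidal, h=30: full span → s += 30 → s = 60.0000
seg 3 [99.9°–360°] uniform, h=25: θ=341° here. β=241.1, B=260.1. 25·241.1/260.1 = 23.1738 → s = 83.1738

83.1738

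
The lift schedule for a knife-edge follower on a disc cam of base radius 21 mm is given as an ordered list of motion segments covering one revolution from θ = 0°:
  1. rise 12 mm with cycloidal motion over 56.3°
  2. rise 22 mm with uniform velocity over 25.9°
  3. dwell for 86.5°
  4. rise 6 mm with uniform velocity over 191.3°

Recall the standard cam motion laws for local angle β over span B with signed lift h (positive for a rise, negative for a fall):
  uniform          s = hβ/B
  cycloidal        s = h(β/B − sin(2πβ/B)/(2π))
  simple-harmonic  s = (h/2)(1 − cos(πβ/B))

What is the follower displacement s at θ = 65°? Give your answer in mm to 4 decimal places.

seg 1 [0°–56.3°] cycloidal, h=12: full span → s += 12 → s = 12.0000
seg 2 [56.3°–82.2°] uniform, h=22: θ=65° here. β=8.7, B=25.9. 22·8.7/25.9 = 7.3900 → s = 19.3900

19.3900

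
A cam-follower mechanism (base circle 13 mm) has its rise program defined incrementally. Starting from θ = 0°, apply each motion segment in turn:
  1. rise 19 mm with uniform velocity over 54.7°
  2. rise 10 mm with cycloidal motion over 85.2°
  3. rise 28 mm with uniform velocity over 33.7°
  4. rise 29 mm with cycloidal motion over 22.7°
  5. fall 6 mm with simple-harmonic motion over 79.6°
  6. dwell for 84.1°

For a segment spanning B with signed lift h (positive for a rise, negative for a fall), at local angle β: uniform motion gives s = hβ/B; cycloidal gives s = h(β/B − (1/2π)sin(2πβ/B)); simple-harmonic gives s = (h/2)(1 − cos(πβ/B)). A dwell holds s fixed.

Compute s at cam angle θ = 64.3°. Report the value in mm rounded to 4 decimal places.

seg 1 [0°–54.7°] uniform, h=19: full span → s += 19 → s = 19.0000
seg 2 [54.7°–139.9°] cycloidal, h=10: θ=64.3° here. β=9.6, B=85.2. 10·(0.1127 − sin(2π·0.1127)/(2π)) = 0.0918 → s = 19.0918

19.0918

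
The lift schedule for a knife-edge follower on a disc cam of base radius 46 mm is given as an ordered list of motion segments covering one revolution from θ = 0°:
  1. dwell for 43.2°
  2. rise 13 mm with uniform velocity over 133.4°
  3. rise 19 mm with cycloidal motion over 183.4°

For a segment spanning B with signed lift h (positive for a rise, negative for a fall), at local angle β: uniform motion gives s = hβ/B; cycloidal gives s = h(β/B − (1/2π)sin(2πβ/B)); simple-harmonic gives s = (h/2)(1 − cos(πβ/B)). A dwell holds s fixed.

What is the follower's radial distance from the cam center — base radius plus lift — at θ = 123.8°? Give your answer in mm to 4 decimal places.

seg 1 [0°–43.2°] dwell: s stays 0.0000
seg 2 [43.2°–176.6°] uniform, h=13: θ=123.8° here. β=80.6, B=133.4. 13·80.6/133.4 = 7.8546 → s = 7.8546
radial distance = base radius + s = 46 + 7.8546 = 53.8546

53.8546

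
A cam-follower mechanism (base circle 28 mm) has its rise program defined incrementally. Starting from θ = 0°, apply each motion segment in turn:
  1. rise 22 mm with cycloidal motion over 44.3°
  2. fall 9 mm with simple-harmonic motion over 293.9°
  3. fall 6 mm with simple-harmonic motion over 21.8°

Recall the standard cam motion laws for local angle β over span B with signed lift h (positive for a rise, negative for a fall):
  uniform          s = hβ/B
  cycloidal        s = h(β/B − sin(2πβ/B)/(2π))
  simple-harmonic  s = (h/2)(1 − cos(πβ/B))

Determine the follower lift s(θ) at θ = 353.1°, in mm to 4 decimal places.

seg 1 [0°–44.3°] cycloidal, h=22: full span → s += 22 → s = 22.0000
seg 2 [44.3°–338.2°] simple-harmonic, h=-9: full span → s += -9 → s = 13.0000
seg 3 [338.2°–360°] simple-harmonic, h=-6: θ=353.1° here. β=14.9, B=21.8. -6/2·(1 − cos(π·0.6835)) = -4.6351 → s = 8.3649

8.3649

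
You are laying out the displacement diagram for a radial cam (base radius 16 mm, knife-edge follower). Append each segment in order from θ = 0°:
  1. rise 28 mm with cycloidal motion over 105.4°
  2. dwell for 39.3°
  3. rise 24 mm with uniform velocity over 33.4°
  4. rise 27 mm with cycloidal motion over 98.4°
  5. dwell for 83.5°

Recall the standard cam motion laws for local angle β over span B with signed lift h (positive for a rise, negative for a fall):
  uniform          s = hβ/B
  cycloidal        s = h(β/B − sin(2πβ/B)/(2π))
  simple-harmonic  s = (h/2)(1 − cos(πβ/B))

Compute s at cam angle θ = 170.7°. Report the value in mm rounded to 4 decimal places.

seg 1 [0°–105.4°] cycloidal, h=28: full span → s += 28 → s = 28.0000
seg 2 [105.4°–144.7°] dwell: s stays 28.0000
seg 3 [144.7°–178.1°] uniform, h=24: θ=170.7° here. β=26, B=33.4. 24·26/33.4 = 18.6826 → s = 46.6826

46.6826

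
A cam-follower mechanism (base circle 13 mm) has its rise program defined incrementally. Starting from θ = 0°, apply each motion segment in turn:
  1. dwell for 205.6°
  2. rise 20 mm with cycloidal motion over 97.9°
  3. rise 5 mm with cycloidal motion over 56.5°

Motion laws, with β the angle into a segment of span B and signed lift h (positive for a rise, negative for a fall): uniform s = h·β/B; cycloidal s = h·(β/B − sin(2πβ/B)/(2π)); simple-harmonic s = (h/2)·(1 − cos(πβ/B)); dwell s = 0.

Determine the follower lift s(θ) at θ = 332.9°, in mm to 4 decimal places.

seg 1 [0°–205.6°] dwell: s stays 0.0000
seg 2 [205.6°–303.5°] cycloidal, h=20: full span → s += 20 → s = 20.0000
seg 3 [303.5°–360°] cycloidal, h=5: θ=332.9° here. β=29.4, B=56.5. 5·(0.5204 − sin(2π·0.5204)/(2π)) = 2.7033 → s = 22.7033

22.7033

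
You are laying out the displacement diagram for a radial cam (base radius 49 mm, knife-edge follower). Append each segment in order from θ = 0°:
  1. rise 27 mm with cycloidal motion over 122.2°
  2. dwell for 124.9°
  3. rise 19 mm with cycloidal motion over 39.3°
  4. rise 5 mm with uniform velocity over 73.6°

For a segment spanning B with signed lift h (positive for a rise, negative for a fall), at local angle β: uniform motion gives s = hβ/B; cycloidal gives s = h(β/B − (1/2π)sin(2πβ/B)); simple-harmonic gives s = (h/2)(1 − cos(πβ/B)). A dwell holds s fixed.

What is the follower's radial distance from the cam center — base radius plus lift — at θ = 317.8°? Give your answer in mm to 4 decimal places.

seg 1 [0°–122.2°] cycloidal, h=27: full span → s += 27 → s = 27.0000
seg 2 [122.2°–247.1°] dwell: s stays 27.0000
seg 3 [247.1°–286.4°] cycloidal, h=19: full span → s += 19 → s = 46.0000
seg 4 [286.4°–360°] uniform, h=5: θ=317.8° here. β=31.4, B=73.6. 5·31.4/73.6 = 2.1332 → s = 48.1332
radial distance = base radius + s = 49 + 48.1332 = 97.1332

97.1332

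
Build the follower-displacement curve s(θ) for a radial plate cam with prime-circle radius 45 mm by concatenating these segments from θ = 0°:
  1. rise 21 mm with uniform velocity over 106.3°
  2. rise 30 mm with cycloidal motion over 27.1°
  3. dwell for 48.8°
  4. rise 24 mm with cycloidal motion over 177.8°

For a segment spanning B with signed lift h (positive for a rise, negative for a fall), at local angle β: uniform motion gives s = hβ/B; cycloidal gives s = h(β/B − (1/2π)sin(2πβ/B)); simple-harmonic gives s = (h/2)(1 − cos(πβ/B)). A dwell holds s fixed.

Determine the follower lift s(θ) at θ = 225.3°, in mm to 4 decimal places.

seg 1 [0°–106.3°] uniform, h=21: full span → s += 21 → s = 21.0000
seg 2 [106.3°–133.4°] cycloidal, h=30: full span → s += 30 → s = 51.0000
seg 3 [133.4°–182.2°] dwell: s stays 51.0000
seg 4 [182.2°–360°] cycloidal, h=24: θ=225.3° here. β=43.1, B=177.8. 24·(0.2424 − sin(2π·0.2424)/(2π)) = 2.0024 → s = 53.0024

53.0024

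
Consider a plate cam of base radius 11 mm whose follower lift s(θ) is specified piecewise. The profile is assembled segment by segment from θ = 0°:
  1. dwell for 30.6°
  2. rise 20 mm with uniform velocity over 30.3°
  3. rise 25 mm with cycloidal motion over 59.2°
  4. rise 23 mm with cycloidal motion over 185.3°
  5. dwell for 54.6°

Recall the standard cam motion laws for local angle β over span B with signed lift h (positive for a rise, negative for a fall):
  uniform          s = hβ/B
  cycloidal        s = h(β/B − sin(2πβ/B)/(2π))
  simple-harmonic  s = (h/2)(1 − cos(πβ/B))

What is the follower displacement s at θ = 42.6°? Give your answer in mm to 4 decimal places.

seg 1 [0°–30.6°] dwell: s stays 0.0000
seg 2 [30.6°–60.9°] uniform, h=20: θ=42.6° here. β=12, B=30.3. 20·12/30.3 = 7.9208 → s = 7.9208

7.9208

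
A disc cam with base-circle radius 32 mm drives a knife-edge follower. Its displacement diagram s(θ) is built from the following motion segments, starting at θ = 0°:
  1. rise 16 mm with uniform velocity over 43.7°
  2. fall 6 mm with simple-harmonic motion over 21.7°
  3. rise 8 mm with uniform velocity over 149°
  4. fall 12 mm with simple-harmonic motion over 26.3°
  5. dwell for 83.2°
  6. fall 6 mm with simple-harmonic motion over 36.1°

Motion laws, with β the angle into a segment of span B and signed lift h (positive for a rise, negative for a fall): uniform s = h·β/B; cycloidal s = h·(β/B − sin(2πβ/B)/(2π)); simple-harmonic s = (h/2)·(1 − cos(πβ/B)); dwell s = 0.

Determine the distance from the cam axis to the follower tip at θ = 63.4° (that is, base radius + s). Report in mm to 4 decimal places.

seg 1 [0°–43.7°] uniform, h=16: full span → s += 16 → s = 16.0000
seg 2 [43.7°–65.4°] simple-harmonic, h=-6: θ=63.4° here. β=19.7, B=21.7. -6/2·(1 − cos(π·0.9078)) = -5.8751 → s = 10.1249
radial distance = base radius + s = 32 + 10.1249 = 42.1249

42.1249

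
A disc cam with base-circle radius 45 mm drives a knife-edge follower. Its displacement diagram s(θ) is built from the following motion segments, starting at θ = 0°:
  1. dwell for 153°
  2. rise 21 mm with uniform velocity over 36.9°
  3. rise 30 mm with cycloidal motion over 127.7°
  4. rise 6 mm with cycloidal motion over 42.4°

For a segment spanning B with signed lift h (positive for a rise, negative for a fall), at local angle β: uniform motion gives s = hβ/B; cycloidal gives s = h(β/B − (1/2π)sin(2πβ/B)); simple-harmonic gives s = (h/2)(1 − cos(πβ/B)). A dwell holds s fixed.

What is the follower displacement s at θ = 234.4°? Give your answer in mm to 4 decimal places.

seg 1 [0°–153°] dwell: s stays 0.0000
seg 2 [153°–189.9°] uniform, h=21: full span → s += 21 → s = 21.0000
seg 3 [189.9°–317.6°] cycloidal, h=30: θ=234.4° here. β=44.5, B=127.7. 30·(0.3485 − sin(2π·0.3485)/(2π)) = 6.5647 → s = 27.5647

27.5647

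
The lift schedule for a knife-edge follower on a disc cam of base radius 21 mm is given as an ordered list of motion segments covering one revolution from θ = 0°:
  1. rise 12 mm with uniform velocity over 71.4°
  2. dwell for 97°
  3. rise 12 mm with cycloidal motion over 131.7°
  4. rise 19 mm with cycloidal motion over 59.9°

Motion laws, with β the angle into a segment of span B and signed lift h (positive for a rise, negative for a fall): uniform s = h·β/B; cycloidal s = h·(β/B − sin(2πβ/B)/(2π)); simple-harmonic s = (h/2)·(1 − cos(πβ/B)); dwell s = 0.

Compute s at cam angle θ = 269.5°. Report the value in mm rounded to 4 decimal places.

seg 1 [0°–71.4°] uniform, h=12: full span → s += 12 → s = 12.0000
seg 2 [71.4°–168.4°] dwell: s stays 12.0000
seg 3 [168.4°–300.1°] cycloidal, h=12: θ=269.5° here. β=101.1, B=131.7. 12·(0.7677 − sin(2π·0.7677)/(2π)) = 11.1100 → s = 23.1100

23.1100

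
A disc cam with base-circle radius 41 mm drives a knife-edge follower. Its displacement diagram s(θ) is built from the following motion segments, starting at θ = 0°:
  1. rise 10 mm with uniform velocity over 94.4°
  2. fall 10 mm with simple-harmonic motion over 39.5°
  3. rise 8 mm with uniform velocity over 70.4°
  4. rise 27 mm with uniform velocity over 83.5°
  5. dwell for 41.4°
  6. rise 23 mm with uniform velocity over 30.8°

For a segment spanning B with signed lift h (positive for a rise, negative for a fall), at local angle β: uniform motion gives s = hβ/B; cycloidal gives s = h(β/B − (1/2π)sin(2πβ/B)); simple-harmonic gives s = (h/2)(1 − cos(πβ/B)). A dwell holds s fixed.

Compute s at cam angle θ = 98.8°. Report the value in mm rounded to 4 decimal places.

seg 1 [0°–94.4°] uniform, h=10: full span → s += 10 → s = 10.0000
seg 2 [94.4°–133.9°] simple-harmonic, h=-10: θ=98.8° here. β=4.4, B=39.5. -10/2·(1 − cos(π·0.1114)) = -0.3030 → s = 9.6970

9.6970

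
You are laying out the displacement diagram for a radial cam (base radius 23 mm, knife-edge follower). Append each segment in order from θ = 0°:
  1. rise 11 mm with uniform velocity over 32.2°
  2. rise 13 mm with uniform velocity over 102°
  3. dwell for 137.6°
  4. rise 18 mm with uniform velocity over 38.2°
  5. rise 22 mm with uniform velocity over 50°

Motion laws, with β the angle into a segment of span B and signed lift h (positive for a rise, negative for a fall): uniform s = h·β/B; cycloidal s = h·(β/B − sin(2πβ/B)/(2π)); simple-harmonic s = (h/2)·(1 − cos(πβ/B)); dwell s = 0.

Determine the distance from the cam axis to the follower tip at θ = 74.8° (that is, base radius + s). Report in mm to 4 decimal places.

seg 1 [0°–32.2°] uniform, h=11: full span → s += 11 → s = 11.0000
seg 2 [32.2°–134.2°] uniform, h=13: θ=74.8° here. β=42.6, B=102. 13·42.6/102 = 5.4294 → s = 16.4294
radial distance = base radius + s = 23 + 16.4294 = 39.4294

39.4294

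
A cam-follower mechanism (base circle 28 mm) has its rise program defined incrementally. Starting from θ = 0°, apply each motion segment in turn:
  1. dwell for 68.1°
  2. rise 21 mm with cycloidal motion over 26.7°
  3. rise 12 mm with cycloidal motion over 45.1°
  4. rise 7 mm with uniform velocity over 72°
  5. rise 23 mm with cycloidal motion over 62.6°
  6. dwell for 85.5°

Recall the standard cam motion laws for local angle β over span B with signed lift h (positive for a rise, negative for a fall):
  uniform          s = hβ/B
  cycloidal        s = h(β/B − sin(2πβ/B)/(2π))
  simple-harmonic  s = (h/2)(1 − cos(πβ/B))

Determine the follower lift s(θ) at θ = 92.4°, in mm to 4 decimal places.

seg 1 [0°–68.1°] dwell: s stays 0.0000
seg 2 [68.1°–94.8°] cycloidal, h=21: θ=92.4° here. β=24.3, B=26.7. 21·(0.9101 − sin(2π·0.9101)/(2π)) = 20.9012 → s = 20.9012

20.9012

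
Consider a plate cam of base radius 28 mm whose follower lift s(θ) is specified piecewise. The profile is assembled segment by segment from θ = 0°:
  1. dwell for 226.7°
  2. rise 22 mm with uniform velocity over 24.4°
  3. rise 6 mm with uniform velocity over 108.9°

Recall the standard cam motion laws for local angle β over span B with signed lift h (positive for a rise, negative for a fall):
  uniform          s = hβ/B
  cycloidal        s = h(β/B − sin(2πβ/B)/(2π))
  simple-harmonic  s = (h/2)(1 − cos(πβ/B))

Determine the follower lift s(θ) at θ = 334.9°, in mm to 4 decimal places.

seg 1 [0°–226.7°] dwell: s stays 0.0000
seg 2 [226.7°–251.1°] uniform, h=22: full span → s += 22 → s = 22.0000
seg 3 [251.1°–360°] uniform, h=6: θ=334.9° here. β=83.8, B=108.9. 6·83.8/108.9 = 4.6171 → s = 26.6171

26.6171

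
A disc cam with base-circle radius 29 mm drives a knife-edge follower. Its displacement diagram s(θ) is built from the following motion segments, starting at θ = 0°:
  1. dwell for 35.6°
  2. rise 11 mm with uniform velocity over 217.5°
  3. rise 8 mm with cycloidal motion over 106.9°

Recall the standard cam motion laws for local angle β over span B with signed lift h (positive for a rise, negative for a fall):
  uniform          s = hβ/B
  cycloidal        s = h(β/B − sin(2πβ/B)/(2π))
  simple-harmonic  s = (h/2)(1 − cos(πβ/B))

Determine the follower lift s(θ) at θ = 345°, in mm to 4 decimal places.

seg 1 [0°–35.6°] dwell: s stays 0.0000
seg 2 [35.6°–253.1°] uniform, h=11: full span → s += 11 → s = 11.0000
seg 3 [253.1°–360°] cycloidal, h=8: θ=345° here. β=91.9, B=106.9. 8·(0.8597 − sin(2π·0.8597)/(2π)) = 7.8601 → s = 18.8601

18.8601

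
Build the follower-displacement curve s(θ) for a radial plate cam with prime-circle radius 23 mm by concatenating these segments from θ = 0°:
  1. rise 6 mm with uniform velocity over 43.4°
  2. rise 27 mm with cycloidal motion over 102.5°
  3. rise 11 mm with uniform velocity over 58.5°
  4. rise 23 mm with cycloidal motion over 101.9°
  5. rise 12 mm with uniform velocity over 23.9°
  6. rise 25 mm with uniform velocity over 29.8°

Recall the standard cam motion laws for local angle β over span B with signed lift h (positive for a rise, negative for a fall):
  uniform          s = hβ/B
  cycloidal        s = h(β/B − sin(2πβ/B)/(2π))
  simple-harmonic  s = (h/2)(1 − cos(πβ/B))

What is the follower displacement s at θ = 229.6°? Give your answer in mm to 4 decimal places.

seg 1 [0°–43.4°] uniform, h=6: full span → s += 6 → s = 6.0000
seg 2 [43.4°–145.9°] cycloidal, h=27: full span → s += 27 → s = 33.0000
seg 3 [145.9°–204.4°] uniform, h=11: full span → s += 11 → s = 44.0000
seg 4 [204.4°–306.3°] cycloidal, h=23: θ=229.6° here. β=25.2, B=101.9. 23·(0.2473 − sin(2π·0.2473)/(2π)) = 2.0279 → s = 46.0279

46.0279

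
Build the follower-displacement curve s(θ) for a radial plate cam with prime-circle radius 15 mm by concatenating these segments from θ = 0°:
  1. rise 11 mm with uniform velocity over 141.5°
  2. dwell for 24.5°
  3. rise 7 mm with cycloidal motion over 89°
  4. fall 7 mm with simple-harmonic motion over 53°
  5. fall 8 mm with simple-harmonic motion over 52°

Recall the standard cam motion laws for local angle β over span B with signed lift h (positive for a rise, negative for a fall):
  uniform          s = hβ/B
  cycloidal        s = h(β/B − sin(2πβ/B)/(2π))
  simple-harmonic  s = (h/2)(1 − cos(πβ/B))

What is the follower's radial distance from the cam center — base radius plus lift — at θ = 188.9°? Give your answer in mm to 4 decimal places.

seg 1 [0°–141.5°] uniform, h=11: full span → s += 11 → s = 11.0000
seg 2 [141.5°–166°] dwell: s stays 11.0000
seg 3 [166°–255°] cycloidal, h=7: θ=188.9° here. β=22.9, B=89. 7·(0.2573 − sin(2π·0.2573)/(2π)) = 0.6882 → s = 11.6882
radial distance = base radius + s = 15 + 11.6882 = 26.6882

26.6882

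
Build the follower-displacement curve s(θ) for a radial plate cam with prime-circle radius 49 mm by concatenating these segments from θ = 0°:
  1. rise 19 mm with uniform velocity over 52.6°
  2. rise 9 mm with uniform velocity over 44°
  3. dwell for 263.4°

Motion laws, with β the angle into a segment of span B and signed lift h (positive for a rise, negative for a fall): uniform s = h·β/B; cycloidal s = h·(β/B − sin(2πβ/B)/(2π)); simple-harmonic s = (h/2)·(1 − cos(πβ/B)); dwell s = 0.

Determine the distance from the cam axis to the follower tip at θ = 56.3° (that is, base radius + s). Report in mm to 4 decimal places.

seg 1 [0°–52.6°] uniform, h=19: full span → s += 19 → s = 19.0000
seg 2 [52.6°–96.6°] uniform, h=9: θ=56.3° here. β=3.7, B=44. 9·3.7/44 = 0.7568 → s = 19.7568
radial distance = base radius + s = 49 + 19.7568 = 68.7568

68.7568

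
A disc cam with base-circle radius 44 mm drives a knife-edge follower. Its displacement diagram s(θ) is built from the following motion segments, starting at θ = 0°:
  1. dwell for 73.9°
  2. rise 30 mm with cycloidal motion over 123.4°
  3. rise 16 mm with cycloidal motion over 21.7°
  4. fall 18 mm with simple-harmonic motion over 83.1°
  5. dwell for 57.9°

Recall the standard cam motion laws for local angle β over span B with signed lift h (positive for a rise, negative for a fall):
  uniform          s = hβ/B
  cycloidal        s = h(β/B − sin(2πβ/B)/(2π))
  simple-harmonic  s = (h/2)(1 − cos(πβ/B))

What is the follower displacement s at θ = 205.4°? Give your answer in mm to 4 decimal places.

seg 1 [0°–73.9°] dwell: s stays 0.0000
seg 2 [73.9°–197.3°] cycloidal, h=30: full span → s += 30 → s = 30.0000
seg 3 [197.3°–219°] cycloidal, h=16: θ=205.4° here. β=8.1, B=21.7. 16·(0.3733 − sin(2π·0.3733)/(2π)) = 4.1523 → s = 34.1523

34.1523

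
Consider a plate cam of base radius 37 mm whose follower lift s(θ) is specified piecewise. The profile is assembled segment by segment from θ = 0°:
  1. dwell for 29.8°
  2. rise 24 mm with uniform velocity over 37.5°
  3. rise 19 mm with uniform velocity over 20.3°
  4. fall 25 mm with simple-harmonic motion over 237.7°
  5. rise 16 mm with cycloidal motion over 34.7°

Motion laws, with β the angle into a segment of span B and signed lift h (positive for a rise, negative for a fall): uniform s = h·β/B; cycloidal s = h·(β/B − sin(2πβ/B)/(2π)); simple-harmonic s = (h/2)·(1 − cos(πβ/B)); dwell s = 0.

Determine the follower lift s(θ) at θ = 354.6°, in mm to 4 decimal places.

seg 1 [0°–29.8°] dwell: s stays 0.0000
seg 2 [29.8°–67.3°] uniform, h=24: full span → s += 24 → s = 24.0000
seg 3 [67.3°–87.6°] uniform, h=19: full span → s += 19 → s = 43.0000
seg 4 [87.6°–325.3°] simple-harmonic, h=-25: full span → s += -25 → s = 18.0000
seg 5 [325.3°–360°] cycloidal, h=16: θ=354.6° here. β=29.3, B=34.7. 16·(0.8444 − sin(2π·0.8444)/(2π)) = 15.6218 → s = 33.6218

33.6218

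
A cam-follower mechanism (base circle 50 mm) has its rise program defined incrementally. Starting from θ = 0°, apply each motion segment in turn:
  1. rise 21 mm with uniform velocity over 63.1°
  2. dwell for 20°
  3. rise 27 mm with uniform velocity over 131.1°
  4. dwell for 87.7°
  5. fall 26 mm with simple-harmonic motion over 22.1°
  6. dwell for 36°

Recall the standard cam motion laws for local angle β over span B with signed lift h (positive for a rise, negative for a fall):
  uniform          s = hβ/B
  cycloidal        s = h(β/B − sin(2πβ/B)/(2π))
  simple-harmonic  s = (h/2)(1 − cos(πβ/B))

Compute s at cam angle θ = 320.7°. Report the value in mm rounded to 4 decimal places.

seg 1 [0°–63.1°] uniform, h=21: full span → s += 21 → s = 21.0000
seg 2 [63.1°–83.1°] dwell: s stays 21.0000
seg 3 [83.1°–214.2°] uniform, h=27: full span → s += 27 → s = 48.0000
seg 4 [214.2°–301.9°] dwell: s stays 48.0000
seg 5 [301.9°–324°] simple-harmonic, h=-26: θ=320.7° here. β=18.8, B=22.1. -26/2·(1 − cos(π·0.8507)) = -24.5956 → s = 23.4044

23.4044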